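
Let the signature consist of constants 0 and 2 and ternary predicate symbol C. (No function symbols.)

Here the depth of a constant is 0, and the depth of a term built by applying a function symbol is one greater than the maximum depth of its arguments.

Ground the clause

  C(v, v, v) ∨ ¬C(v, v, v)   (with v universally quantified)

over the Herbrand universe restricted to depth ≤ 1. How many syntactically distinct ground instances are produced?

2

Ground terms of depth ≤ 1:
  With no function symbols every ground term is a constant, so there are exactly 2 ground terms at every depth bound.
  N_0 = 2
  N_1 = 2
So there are 2 ground terms available for substitution.
There is 1 variable to instantiate (v),  occurring in at least one literal, so different choices give different ground instances.
Number of ground instances = 2.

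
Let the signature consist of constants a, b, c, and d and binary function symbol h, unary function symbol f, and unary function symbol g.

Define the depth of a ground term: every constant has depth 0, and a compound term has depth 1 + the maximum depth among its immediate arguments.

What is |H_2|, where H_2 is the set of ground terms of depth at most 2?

844

Let N_k count ground terms of depth at most k. Each non-constant term of depth ≤ k is some function symbol applied to depth-≤(k−1) arguments, giving N_k = 4 + N_{k-1}^2 + N_{k-1} + N_{k-1}.
N_0 = 4
N_1 = 4 + 4^2 + 4 + 4 = 28
N_2 = 4 + 28^2 + 28 + 28 = 844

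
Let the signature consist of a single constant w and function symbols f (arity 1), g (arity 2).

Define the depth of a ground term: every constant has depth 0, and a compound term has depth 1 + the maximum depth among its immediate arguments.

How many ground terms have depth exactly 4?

Count level by level. With function symbols f/1, g/2, the terms of depth ≤ k are the 1 constant together with each function applied to depth-≤(k−1) tuples, so N_k = 1 + N_{k-1} + N_{k-1}^2.
N_0 = 1
N_1 = 1 + 1 + 1^2 = 3
N_2 = 1 + 3 + 3^2 = 13
N_3 = 1 + 13 + 13^2 = 183
N_4 = 1 + 183 + 183^2 = 33673
Terms of depth exactly 4: N_4 − N_3 = 33673 − 183 = 33490.

33490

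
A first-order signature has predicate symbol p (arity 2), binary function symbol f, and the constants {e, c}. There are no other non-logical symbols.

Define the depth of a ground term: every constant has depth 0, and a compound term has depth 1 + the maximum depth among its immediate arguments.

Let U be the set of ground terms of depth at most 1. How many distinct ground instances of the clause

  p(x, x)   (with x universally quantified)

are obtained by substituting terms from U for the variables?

Ground terms of depth ≤ 1:
  Count level by level. With function symbols f/2, the terms of depth ≤ k are the 2 constants together with each function applied to depth-≤(k−1) tuples, so N_k = 2 + N_{k-1}^2.
  N_0 = 2
  N_1 = 2 + 2^2 = 6
So there are 6 ground terms available for substitution.
The body mentions the single quantified variable x; since ground terms form a free algebra, no two substitutions collapse to the same formula.
Number of ground instances = 6.

6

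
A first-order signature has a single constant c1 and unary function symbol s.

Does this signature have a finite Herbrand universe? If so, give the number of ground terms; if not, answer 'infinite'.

The signature has at least one function symbol (s, arity 1) and at least one constant (c1).
Iterating s gives infinitely many distinct ground terms: c1, s(c1), s(s(c1)), ...
So the Herbrand universe is infinite.

infinite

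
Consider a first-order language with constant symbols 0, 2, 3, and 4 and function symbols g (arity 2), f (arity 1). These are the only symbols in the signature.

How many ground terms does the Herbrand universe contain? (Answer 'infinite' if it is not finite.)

infinite

The signature has at least one function symbol (g, arity 2) and at least one constant (0).
Iterating g gives infinitely many distinct ground terms: 0, g(0, 0), g(g(0, 0), g(0, 0)), ...
So the Herbrand universe is infinite.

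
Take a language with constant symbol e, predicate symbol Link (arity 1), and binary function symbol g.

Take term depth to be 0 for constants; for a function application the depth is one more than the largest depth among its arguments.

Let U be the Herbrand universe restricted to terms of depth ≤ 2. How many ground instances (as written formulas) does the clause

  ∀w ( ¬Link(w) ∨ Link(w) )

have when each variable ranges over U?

Ground terms of depth ≤ 2:
  If N_k denotes the number of depth-≤k ground terms, the 1 constant gives N_0 = 1, and each function symbol of arity r contributes N_{k-1}^r new terms at level k: N_k = 1 + N_{k-1}^2.
  N_0 = 1
  N_1 = 1 + 1^2 = 2
  N_2 = 1 + 2^2 = 5
  Explicitly: e, g(e, e), g(e, g(e, e)), g(g(e, e), e), g(g(e, e), g(e, e)).
So there are 5 ground terms available for substitution.
The clause has 1 distinct variable (w), which appears in the body. In the free term algebra distinct substitutions yield syntactically distinct ground instances.
Number of ground instances = 5.

5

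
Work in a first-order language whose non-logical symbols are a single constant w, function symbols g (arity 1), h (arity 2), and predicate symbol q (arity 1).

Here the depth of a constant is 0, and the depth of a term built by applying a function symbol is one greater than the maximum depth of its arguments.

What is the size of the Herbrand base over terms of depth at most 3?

First count ground terms of depth ≤ 3.
Write N_k for the number of ground terms of depth ≤ k. A term of depth ≤ k is either a constant or a function symbol applied to arguments of depth ≤ k−1, so N_k = 1 + N_{k-1} + N_{k-1}^2.
N_0 = 1
N_1 = 1 + 1 + 1^2 = 3
N_2 = 1 + 3 + 3^2 = 13
N_3 = 1 + 13 + 13^2 = 183
So |H| = 183.
For each predicate symbol, the number of ground atoms is |H| raised to its arity; summing:
  q: 183
Total ground atoms: 183.

183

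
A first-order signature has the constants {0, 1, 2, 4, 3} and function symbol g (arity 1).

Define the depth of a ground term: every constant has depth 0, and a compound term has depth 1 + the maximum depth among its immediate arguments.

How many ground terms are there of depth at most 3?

Count level by level. With function symbols g/1, the terms of depth ≤ k are the 5 constants together with each function applied to depth-≤(k−1) tuples, so N_k = 5 + N_{k-1}.
N_0 = 5
N_1 = 5 + 5 = 10
N_2 = 5 + 10 = 15
N_3 = 5 + 15 = 20

20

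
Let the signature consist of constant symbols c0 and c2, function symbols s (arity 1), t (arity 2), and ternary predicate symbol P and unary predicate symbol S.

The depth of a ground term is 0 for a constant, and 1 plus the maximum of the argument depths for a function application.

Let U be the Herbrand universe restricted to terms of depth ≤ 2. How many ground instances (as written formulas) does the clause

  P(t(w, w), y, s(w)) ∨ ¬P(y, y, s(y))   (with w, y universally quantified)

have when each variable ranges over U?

Ground terms of depth ≤ 2:
  If N_k denotes the number of depth-≤k ground terms, the 2 constants give N_0 = 2, and each function symbol of arity r contributes N_{k-1}^r new terms at level k: N_k = 2 + N_{k-1} + N_{k-1}^2.
  N_0 = 2
  N_1 = 2 + 2 + 2^2 = 8
  N_2 = 2 + 8 + 8^2 = 74
So there are 74 ground terms available for substitution.
The clause has 2 distinct variables (w, y), each appearing in the body. In the free term algebra distinct substitutions yield syntactically distinct ground instances.
Number of ground instances = 74^2 = 5476.

5476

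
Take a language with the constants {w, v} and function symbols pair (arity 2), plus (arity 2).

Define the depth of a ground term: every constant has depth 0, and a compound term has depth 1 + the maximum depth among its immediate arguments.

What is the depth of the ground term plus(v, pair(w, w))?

depth(pair(w, w)) = 1 + max(0, 0) = 1
depth(plus(v, pair(w, w))) = 1 + max(0, 1) = 2

2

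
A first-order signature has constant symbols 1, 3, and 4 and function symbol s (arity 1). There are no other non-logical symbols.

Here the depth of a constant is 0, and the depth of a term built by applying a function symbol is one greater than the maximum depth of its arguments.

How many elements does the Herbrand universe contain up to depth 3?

12

Write N_k for the number of ground terms of depth ≤ k. A term of depth ≤ k is either a constant or a function symbol applied to arguments of depth ≤ k−1, so N_k = 3 + N_{k-1}.
N_0 = 3
N_1 = 3 + 3 = 6
N_2 = 3 + 6 = 9
N_3 = 3 + 9 = 12
Explicitly: 1, 3, 4, s(1), s(3), s(4), s(s(1)), s(s(3)), s(s(4)), s(s(s(1))), s(s(s(3))), s(s(s(4))).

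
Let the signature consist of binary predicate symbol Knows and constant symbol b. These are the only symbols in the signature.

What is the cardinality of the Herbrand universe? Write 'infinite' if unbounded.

There are no function symbols, so the only ground term is the single constant.
The Herbrand universe is {b}, finite with 1 element.

1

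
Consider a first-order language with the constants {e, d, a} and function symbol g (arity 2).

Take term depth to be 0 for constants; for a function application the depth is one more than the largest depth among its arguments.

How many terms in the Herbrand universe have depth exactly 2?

135

Count level by level. With function symbols g/2, the terms of depth ≤ k are the 3 constants together with each function applied to depth-≤(k−1) tuples, so N_k = 3 + N_{k-1}^2.
N_0 = 3
N_1 = 3 + 3^2 = 12
N_2 = 3 + 12^2 = 147
Terms of depth exactly 2: N_2 − N_1 = 147 − 12 = 135.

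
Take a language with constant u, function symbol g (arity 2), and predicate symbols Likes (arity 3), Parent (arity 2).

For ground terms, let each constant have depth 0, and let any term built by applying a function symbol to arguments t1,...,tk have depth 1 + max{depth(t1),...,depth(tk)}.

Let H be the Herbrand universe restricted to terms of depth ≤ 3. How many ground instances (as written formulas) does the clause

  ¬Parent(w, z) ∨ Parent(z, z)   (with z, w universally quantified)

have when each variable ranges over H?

Ground terms of depth ≤ 3:
  If N_k denotes the number of depth-≤k ground terms, the 1 constant gives N_0 = 1, and each function symbol of arity r contributes N_{k-1}^r new terms at level k: N_k = 1 + N_{k-1}^2.
  N_0 = 1
  N_1 = 1 + 1^2 = 2
  N_2 = 1 + 2^2 = 5
  N_3 = 1 + 5^2 = 26
So there are 26 ground terms available for substitution.
The body mentions every one of the 2 quantified variables; since ground terms form a free algebra, no two substitutions collapse to the same formula.
Number of ground instances = 26^2 = 676.

676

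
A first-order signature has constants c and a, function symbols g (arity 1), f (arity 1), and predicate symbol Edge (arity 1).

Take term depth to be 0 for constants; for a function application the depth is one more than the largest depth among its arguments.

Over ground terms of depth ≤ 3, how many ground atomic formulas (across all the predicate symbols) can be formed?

30

First count ground terms of depth ≤ 3.
Let N_k count ground terms of depth at most k. Each non-constant term of depth ≤ k is some function symbol applied to depth-≤(k−1) arguments, giving N_k = 2 + N_{k-1} + N_{k-1}.
N_0 = 2
N_1 = 2 + 2 + 2 = 6
N_2 = 2 + 6 + 6 = 14
N_3 = 2 + 14 + 14 = 30
So |H| = 30.
Ground atoms are formed by filling each argument slot of a predicate with a term from H, so an r-ary predicate gives |H|^r atoms:
  Edge: 30
Total ground atoms: 30.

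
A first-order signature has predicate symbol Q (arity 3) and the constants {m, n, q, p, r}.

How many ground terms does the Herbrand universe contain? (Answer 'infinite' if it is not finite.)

There are no function symbols, so every ground term is one of the 5 constants.
The Herbrand universe is {m, n, q, p, r}, which is finite with 5 elements.

5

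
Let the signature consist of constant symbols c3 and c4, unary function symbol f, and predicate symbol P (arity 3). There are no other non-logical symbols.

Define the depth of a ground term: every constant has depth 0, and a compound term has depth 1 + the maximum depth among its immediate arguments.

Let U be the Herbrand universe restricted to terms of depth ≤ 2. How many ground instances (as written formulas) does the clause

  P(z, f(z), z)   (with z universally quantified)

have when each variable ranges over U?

Ground terms of depth ≤ 2:
  Let N_k count ground terms of depth at most k. Each non-constant term of depth ≤ k is some function symbol applied to depth-≤(k−1) arguments, giving N_k = 2 + N_{k-1}.
  N_0 = 2
  N_1 = 2 + 2 = 4
  N_2 = 2 + 4 = 6
So there are 6 ground terms available for substitution.
The clause has 1 distinct variable (z), which appears in the body. In the free term algebra distinct substitutions yield syntactically distinct ground instances.
Number of ground instances = 6.

6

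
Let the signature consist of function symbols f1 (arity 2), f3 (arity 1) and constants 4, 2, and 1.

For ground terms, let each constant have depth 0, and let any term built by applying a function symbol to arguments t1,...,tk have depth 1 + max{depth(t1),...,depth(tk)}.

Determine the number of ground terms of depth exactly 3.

If N_k denotes the number of depth-≤k ground terms, the 3 constants give N_0 = 3, and each function symbol of arity r contributes N_{k-1}^r new terms at level k: N_k = 3 + N_{k-1}^2 + N_{k-1}.
N_0 = 3
N_1 = 3 + 3^2 + 3 = 15
N_2 = 3 + 15^2 + 15 = 243
N_3 = 3 + 243^2 + 243 = 59295
Terms of depth exactly 3: N_3 − N_2 = 59295 − 243 = 59052.

59052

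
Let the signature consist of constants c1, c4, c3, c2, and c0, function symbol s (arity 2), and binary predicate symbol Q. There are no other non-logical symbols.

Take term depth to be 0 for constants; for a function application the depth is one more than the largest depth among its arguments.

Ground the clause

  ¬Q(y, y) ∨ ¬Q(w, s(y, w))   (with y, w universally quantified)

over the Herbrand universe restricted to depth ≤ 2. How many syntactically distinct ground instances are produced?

Ground terms of depth ≤ 2:
  Let N_k = |{terms of depth ≤ k}|. Then N_0 = 5 and N_k = 5 + N_{k-1}^2 for k ≥ 1 (one summand per function symbol, arity giving the exponent).
  N_0 = 5
  N_1 = 5 + 5^2 = 30
  N_2 = 5 + 30^2 = 905
So there are 905 ground terms available for substitution.
There are 2 variables to instantiate (y, w), each occurring in at least one literal, so different choices give different ground instances.
Number of ground instances = 905^2 = 819025.

819025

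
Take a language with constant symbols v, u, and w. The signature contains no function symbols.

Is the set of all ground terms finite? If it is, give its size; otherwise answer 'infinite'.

3

There are no function symbols, so every ground term is one of the 3 constants.
The Herbrand universe is {v, u, w}, which is finite with 3 elements.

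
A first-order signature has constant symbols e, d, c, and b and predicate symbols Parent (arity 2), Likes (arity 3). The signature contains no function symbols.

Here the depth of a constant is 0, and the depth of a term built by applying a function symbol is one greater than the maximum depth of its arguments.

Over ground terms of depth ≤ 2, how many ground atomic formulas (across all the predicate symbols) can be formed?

80

First count ground terms of depth ≤ 2.
With no function symbols every ground term is a constant, so there are exactly 4 ground terms at every depth bound.
N_0 = 4
N_1 = 4
N_2 = 4
Explicitly: e, d, c, b.
So |H| = 4.
Ground atoms are formed by filling each argument slot of a predicate with a term from H, so an r-ary predicate gives |H|^r atoms:
  Parent: 4^2 = 16;  Likes: 4^3 = 64
Total ground atoms: 16 + 64 = 80.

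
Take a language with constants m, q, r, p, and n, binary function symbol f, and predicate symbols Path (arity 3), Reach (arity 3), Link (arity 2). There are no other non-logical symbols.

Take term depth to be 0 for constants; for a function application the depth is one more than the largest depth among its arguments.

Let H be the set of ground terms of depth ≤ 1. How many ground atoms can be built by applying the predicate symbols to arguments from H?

First count ground terms of depth ≤ 1.
Let N_k = |{terms of depth ≤ k}|. Then N_0 = 5 and N_k = 5 + N_{k-1}^2 for k ≥ 1 (one summand per function symbol, arity giving the exponent).
N_0 = 5
N_1 = 5 + 5^2 = 30
So |H| = 30.
Each predicate of arity r yields |H|^r ground atoms (one per choice of an r-tuple from H):
  Path: 30^3 = 27000;  Reach: 30^3 = 27000;  Link: 30^2 = 900
Total ground atoms: 27000 + 27000 + 900 = 54900.

54900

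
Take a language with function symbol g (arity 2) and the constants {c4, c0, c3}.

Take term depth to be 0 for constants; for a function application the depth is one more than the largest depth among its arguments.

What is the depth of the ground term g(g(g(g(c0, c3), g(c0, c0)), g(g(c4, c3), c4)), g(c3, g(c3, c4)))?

4

depth(g(c0, c3)) = 1 + max(0, 0) = 1
depth(g(c0, c0)) = 1 + max(0, 0) = 1
depth(g(g(c0, c3), g(c0, c0))) = 1 + max(1, 1) = 2
depth(g(c4, c3)) = 1 + max(0, 0) = 1
depth(g(g(c4, c3), c4)) = 1 + max(1, 0) = 2
depth(g(g(g(c0, c3), g(c0, c0)), g(g(c4, c3), c4))) = 1 + max(2, 2) = 3
depth(g(c3, c4)) = 1 + max(0, 0) = 1
depth(g(c3, g(c3, c4))) = 1 + max(0, 1) = 2
depth(g(g(g(g(c0, c3), g(c0, c0)), g(g(c4, c3), c4)), g(c3, g(c3, c4)))) = 1 + max(3, 2) = 4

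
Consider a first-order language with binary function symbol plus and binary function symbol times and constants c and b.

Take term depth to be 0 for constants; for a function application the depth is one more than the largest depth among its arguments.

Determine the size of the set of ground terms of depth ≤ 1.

10

Let N_k count ground terms of depth at most k. Each non-constant term of depth ≤ k is some function symbol applied to depth-≤(k−1) arguments, giving N_k = 2 + N_{k-1}^2 + N_{k-1}^2.
N_0 = 2
N_1 = 2 + 2^2 + 2^2 = 10
Explicitly: c, b, plus(c, c), plus(c, b), plus(b, c), plus(b, b), times(c, c), times(c, b), times(b, c), times(b, b).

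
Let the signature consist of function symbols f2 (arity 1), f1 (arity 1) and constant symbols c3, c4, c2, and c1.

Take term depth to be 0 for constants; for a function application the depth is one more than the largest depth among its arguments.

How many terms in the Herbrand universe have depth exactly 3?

32

Write N_k for the number of ground terms of depth ≤ k. A term of depth ≤ k is either a constant or a function symbol applied to arguments of depth ≤ k−1, so N_k = 4 + N_{k-1} + N_{k-1}.
N_0 = 4
N_1 = 4 + 4 + 4 = 12
N_2 = 4 + 12 + 12 = 28
N_3 = 4 + 28 + 28 = 60
Terms of depth exactly 3: N_3 − N_2 = 60 − 28 = 32.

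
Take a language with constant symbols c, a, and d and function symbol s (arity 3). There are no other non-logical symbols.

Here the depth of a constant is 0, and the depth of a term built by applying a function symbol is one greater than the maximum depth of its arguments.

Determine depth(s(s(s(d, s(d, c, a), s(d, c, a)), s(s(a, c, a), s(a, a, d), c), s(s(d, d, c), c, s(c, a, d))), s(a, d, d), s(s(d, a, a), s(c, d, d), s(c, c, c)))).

depth(s(d, c, a)) = 1 + max(0, 0, 0) = 1
depth(s(d, s(d, c, a), s(d, c, a))) = 1 + max(0, 1, 1) = 2
depth(s(a, c, a)) = 1 + max(0, 0, 0) = 1
depth(s(a, a, d)) = 1 + max(0, 0, 0) = 1
depth(s(s(a, c, a), s(a, a, d), c)) = 1 + max(1, 1, 0) = 2
depth(s(d, d, c)) = 1 + max(0, 0, 0) = 1
depth(s(c, a, d)) = 1 + max(0, 0, 0) = 1
depth(s(s(d, d, c), c, s(c, a, d))) = 1 + max(1, 0, 1) = 2
depth(s(s(d, s(d, c, a), s(d, c, a)), s(s(a, c, a), s(a, a, d), c), s(s(d, d, c), c, s(c, a, d)))) = 1 + max(2, 2, 2) = 3
depth(s(a, d, d)) = 1 + max(0, 0, 0) = 1
depth(s(d, a, a)) = 1 + max(0, 0, 0) = 1
depth(s(c, d, d)) = 1 + max(0, 0, 0) = 1
depth(s(c, c, c)) = 1 + max(0, 0, 0) = 1
depth(s(s(d, a, a), s(c, d, d), s(c, c, c))) = 1 + max(1, 1, 1) = 2
depth(s(s(s(d, s(d, c, a), s(d, c, a)), s(s(a, c, a), s(a, a, d), c), s(s(d, d, c), c, s(c, a, d))), s(a, d, d), s(s(d, a, a), s(c, d, d), s(c, c, c)))) = 1 + max(3, 1, 2) = 4

4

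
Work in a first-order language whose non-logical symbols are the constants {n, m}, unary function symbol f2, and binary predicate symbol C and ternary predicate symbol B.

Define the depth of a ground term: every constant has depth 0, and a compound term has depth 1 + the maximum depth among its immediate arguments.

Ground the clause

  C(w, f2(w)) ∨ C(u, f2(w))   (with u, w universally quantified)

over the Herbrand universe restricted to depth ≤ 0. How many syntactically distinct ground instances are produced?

4

Ground terms of depth ≤ 0:
  If N_k denotes the number of depth-≤k ground terms, the 2 constants give N_0 = 2, and each function symbol of arity r contributes N_{k-1}^r new terms at level k: N_k = 2 + N_{k-1}.
  N_0 = 2
  Explicitly: n, m.
So there are 2 ground terms available for substitution.
The clause has 2 distinct variables (u, w), each appearing in the body. In the free term algebra distinct substitutions yield syntactically distinct ground instances.
Number of ground instances = 2^2 = 4.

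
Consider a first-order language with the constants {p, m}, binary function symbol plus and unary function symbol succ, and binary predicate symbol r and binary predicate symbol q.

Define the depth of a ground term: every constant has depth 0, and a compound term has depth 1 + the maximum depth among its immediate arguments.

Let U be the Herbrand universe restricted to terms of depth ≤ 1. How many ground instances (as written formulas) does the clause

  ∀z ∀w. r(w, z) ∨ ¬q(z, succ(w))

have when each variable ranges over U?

Ground terms of depth ≤ 1:
  Write N_k for the number of ground terms of depth ≤ k. A term of depth ≤ k is either a constant or a function symbol applied to arguments of depth ≤ k−1, so N_k = 2 + N_{k-1}^2 + N_{k-1}.
  N_0 = 2
  N_1 = 2 + 2^2 + 2 = 8
  Explicitly: p, m, plus(p, p), plus(p, m), plus(m, p), plus(m, m), succ(p), succ(m).
So there are 8 ground terms available for substitution.
The body mentions every one of the 2 quantified variables; since ground terms form a free algebra, no two substitutions collapse to the same formula.
Number of ground instances = 8^2 = 64.

64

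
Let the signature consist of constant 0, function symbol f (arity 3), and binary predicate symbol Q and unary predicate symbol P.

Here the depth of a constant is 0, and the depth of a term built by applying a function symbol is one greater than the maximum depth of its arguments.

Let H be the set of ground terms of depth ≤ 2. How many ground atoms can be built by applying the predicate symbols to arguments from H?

First count ground terms of depth ≤ 2.
Let N_k = |{terms of depth ≤ k}|. Then N_0 = 1 and N_k = 1 + N_{k-1}^3 for k ≥ 1 (one summand per function symbol, arity giving the exponent).
N_0 = 1
N_1 = 1 + 1^3 = 2
N_2 = 1 + 2^3 = 9
Explicitly: 0, f(0, 0, 0), f(0, 0, f(0, 0, 0)), f(0, f(0, 0, 0), 0), f(0, f(0, 0, 0), f(0, 0, 0)), f(f(0, 0, 0), 0, 0), f(f(0, 0, 0), 0, f(0, 0, 0)), f(f(0, 0, 0), f(0, 0, 0), 0), f(f(0, 0, 0), f(0, 0, 0), f(0, 0, 0)).
So |H| = 9.
Each predicate of arity r yields |H|^r ground atoms (one per choice of an r-tuple from H):
  Q: 9^2 = 81;  P: 9
Total ground atoms: 81 + 9 = 90.

90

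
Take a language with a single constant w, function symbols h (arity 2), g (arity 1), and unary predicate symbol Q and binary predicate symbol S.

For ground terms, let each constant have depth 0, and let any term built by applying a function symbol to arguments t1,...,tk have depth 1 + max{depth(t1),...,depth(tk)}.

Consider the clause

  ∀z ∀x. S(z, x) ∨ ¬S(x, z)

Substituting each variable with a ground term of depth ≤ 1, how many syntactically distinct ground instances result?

9

Ground terms of depth ≤ 1:
  Let N_k = |{terms of depth ≤ k}|. Then N_0 = 1 and N_k = 1 + N_{k-1}^2 + N_{k-1} for k ≥ 1 (one summand per function symbol, arity giving the exponent).
  N_0 = 1
  N_1 = 1 + 1^2 + 1 = 3
So there are 3 ground terms available for substitution.
The clause has 2 distinct variables (z, x), each appearing in the body. In the free term algebra distinct substitutions yield syntactically distinct ground instances.
Number of ground instances = 3^2 = 9.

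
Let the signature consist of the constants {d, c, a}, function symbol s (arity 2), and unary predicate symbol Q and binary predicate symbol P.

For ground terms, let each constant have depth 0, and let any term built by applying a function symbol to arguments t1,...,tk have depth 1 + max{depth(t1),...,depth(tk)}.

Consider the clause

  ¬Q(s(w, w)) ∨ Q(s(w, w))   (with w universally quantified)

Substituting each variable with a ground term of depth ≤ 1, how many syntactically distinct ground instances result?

Ground terms of depth ≤ 1:
  Let N_k = |{terms of depth ≤ k}|. Then N_0 = 3 and N_k = 3 + N_{k-1}^2 for k ≥ 1 (one summand per function symbol, arity giving the exponent).
  N_0 = 3
  N_1 = 3 + 3^2 = 12
So there are 12 ground terms available for substitution.
The body mentions the single quantified variable w; since ground terms form a free algebra, no two substitutions collapse to the same formula.
Number of ground instances = 12.

12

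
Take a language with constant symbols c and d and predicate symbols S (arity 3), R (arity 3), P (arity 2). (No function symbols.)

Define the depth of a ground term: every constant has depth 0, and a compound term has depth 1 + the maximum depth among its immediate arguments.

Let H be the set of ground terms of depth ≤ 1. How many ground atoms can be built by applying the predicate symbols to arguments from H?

First count ground terms of depth ≤ 1.
With no function symbols every ground term is a constant, so there are exactly 2 ground terms at every depth bound.
N_0 = 2
N_1 = 2
Explicitly: c, d.
So |H| = 2.
A ground atom is a predicate applied to a tuple of terms from H, so the count is the sum over predicates of |H|^arity:
  S: 2^3 = 8;  R: 2^3 = 8;  P: 2^2 = 4
Total ground atoms: 8 + 8 + 4 = 20.

20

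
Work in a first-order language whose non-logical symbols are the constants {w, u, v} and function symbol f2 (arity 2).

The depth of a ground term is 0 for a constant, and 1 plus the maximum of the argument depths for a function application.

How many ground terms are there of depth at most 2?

If N_k denotes the number of depth-≤k ground terms, the 3 constants give N_0 = 3, and each function symbol of arity r contributes N_{k-1}^r new terms at level k: N_k = 3 + N_{k-1}^2.
N_0 = 3
N_1 = 3 + 3^2 = 12
N_2 = 3 + 12^2 = 147

147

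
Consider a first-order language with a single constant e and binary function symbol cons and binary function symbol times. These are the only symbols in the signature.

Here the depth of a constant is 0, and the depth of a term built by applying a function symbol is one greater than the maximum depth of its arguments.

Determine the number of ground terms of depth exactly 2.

16

Count level by level. With function symbols cons/2, times/2, the terms of depth ≤ k are the 1 constant together with each function applied to depth-≤(k−1) tuples, so N_k = 1 + N_{k-1}^2 + N_{k-1}^2.
N_0 = 1
N_1 = 1 + 1^2 + 1^2 = 3
N_2 = 1 + 3^2 + 3^2 = 19
Terms of depth exactly 2: N_2 − N_1 = 19 − 3 = 16.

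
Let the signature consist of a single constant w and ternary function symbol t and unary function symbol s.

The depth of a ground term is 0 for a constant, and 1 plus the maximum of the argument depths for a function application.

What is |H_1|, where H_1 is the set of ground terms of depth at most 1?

Let N_k = |{terms of depth ≤ k}|. Then N_0 = 1 and N_k = 1 + N_{k-1}^3 + N_{k-1} for k ≥ 1 (one summand per function symbol, arity giving the exponent).
N_0 = 1
N_1 = 1 + 1^3 + 1 = 3
Explicitly: w, t(w, w, w), s(w).

3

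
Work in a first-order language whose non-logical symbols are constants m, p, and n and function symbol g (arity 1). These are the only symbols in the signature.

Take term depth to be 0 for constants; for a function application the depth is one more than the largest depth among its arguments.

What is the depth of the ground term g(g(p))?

2

depth(g(p)) = 1 + depth(p) = 1 + 0 = 1
depth(g(g(p))) = 1 + depth(g(p)) = 1 + 1 = 2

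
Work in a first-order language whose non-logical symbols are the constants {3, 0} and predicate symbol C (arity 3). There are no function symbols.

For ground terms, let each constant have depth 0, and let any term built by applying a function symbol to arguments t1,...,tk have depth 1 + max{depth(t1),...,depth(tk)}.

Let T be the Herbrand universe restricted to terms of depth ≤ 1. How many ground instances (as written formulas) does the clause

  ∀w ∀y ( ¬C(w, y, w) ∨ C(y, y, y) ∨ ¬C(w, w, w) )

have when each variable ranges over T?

Ground terms of depth ≤ 1:
  With no function symbols every ground term is a constant, so there are exactly 2 ground terms at every depth bound.
  N_0 = 2
  N_1 = 2
So there are 2 ground terms available for substitution.
There are 2 variables to instantiate (w, y), each occurring in at least one literal, so different choices give different ground instances.
Number of ground instances = 2^2 = 4.

4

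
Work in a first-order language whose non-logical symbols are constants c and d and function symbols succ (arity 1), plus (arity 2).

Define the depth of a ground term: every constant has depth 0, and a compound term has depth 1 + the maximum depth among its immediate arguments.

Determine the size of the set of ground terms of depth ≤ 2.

74

Write N_k for the number of ground terms of depth ≤ k. A term of depth ≤ k is either a constant or a function symbol applied to arguments of depth ≤ k−1, so N_k = 2 + N_{k-1} + N_{k-1}^2.
N_0 = 2
N_1 = 2 + 2 + 2^2 = 8
N_2 = 2 + 8 + 8^2 = 74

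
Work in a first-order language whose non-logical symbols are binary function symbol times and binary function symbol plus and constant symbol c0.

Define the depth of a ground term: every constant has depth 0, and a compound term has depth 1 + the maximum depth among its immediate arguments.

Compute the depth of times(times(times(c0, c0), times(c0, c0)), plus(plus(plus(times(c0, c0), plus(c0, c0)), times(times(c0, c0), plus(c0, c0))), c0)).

depth(times(c0, c0)) = 1 + max(0, 0) = 1
depth(times(times(c0, c0), times(c0, c0))) = 1 + max(1, 1) = 2
depth(plus(c0, c0)) = 1 + max(0, 0) = 1
depth(plus(times(c0, c0), plus(c0, c0))) = 1 + max(1, 1) = 2
depth(times(times(c0, c0), plus(c0, c0))) = 1 + max(1, 1) = 2
depth(plus(plus(times(c0, c0), plus(c0, c0)), times(times(c0, c0), plus(c0, c0)))) = 1 + max(2, 2) = 3
depth(plus(plus(plus(times(c0, c0), plus(c0, c0)), times(times(c0, c0), plus(c0, c0))), c0)) = 1 + max(3, 0) = 4
depth(times(times(times(c0, c0), times(c0, c0)), plus(plus(plus(times(c0, c0), plus(c0, c0)), times(times(c0, c0), plus(c0, c0))), c0))) = 1 + max(2, 4) = 5

5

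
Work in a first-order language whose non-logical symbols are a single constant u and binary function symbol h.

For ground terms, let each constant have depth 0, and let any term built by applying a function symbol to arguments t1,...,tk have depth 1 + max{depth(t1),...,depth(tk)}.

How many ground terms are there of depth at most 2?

5

If N_k denotes the number of depth-≤k ground terms, the 1 constant gives N_0 = 1, and each function symbol of arity r contributes N_{k-1}^r new terms at level k: N_k = 1 + N_{k-1}^2.
N_0 = 1
N_1 = 1 + 1^2 = 2
N_2 = 1 + 2^2 = 5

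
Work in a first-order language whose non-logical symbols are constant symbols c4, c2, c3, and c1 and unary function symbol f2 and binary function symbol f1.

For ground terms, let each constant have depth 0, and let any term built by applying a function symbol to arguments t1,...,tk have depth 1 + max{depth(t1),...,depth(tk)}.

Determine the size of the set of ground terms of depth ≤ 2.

604

Count level by level. With function symbols f2/1, f1/2, the terms of depth ≤ k are the 4 constants together with each function applied to depth-≤(k−1) tuples, so N_k = 4 + N_{k-1} + N_{k-1}^2.
N_0 = 4
N_1 = 4 + 4 + 4^2 = 24
N_2 = 4 + 24 + 24^2 = 604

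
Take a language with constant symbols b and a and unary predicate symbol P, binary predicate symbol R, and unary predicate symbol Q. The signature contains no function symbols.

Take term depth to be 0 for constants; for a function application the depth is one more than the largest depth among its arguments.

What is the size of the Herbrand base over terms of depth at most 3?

First count ground terms of depth ≤ 3.
With no function symbols every ground term is a constant, so there are exactly 2 ground terms at every depth bound.
N_0 = 2
N_1 = 2
N_2 = 2
N_3 = 2
Explicitly: b, a.
So |H| = 2.
A ground atom is a predicate applied to a tuple of terms from H, so the count is the sum over predicates of |H|^arity:
  P: 2;  R: 2^2 = 4;  Q: 2
Total ground atoms: 2 + 4 + 2 = 8.

8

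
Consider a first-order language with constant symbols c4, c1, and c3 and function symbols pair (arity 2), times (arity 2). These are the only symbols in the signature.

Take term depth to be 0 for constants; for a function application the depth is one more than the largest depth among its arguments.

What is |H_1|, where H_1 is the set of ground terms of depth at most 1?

21

Write N_k for the number of ground terms of depth ≤ k. A term of depth ≤ k is either a constant or a function symbol applied to arguments of depth ≤ k−1, so N_k = 3 + N_{k-1}^2 + N_{k-1}^2.
N_0 = 3
N_1 = 3 + 3^2 + 3^2 = 21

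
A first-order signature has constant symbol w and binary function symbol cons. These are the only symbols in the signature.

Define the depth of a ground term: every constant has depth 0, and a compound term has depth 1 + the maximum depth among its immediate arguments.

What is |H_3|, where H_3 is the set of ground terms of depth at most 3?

Let N_k = |{terms of depth ≤ k}|. Then N_0 = 1 and N_k = 1 + N_{k-1}^2 for k ≥ 1 (one summand per function symbol, arity giving the exponent).
N_0 = 1
N_1 = 1 + 1^2 = 2
N_2 = 1 + 2^2 = 5
N_3 = 1 + 5^2 = 26

26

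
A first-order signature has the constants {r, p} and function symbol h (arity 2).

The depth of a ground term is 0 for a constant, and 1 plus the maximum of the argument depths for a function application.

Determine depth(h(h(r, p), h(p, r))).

depth(h(r, p)) = 1 + max(0, 0) = 1
depth(h(p, r)) = 1 + max(0, 0) = 1
depth(h(h(r, p), h(p, r))) = 1 + max(1, 1) = 2

2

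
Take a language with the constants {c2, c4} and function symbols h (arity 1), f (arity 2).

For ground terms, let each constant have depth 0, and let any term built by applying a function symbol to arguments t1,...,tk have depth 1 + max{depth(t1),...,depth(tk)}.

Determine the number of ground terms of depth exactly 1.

Let N_k = |{terms of depth ≤ k}|. Then N_0 = 2 and N_k = 2 + N_{k-1} + N_{k-1}^2 for k ≥ 1 (one summand per function symbol, arity giving the exponent).
N_0 = 2
N_1 = 2 + 2 + 2^2 = 8
Terms of depth exactly 1: N_1 − N_0 = 8 − 2 = 6.

6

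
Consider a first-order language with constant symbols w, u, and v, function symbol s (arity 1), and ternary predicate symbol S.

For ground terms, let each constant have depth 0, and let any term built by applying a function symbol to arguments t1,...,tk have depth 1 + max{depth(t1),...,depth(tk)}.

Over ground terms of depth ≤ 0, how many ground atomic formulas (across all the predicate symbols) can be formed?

27

First count ground terms of depth ≤ 0.
Let N_k = |{terms of depth ≤ k}|. Then N_0 = 3 and N_k = 3 + N_{k-1} for k ≥ 1 (one summand per function symbol, arity giving the exponent).
N_0 = 3
Explicitly: w, u, v.
So |H| = 3.
Each predicate of arity r yields |H|^r ground atoms (one per choice of an r-tuple from H):
  S: 3^3 = 27
Total ground atoms: 27.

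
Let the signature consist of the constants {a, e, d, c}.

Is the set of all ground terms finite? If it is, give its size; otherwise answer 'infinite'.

There are no function symbols, so every ground term is one of the 4 constants.
The Herbrand universe is {a, e, d, c}, which is finite with 4 elements.

4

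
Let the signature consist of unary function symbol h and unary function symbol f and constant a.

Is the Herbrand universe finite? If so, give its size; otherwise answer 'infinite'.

infinite

The signature has at least one function symbol (h, arity 1) and at least one constant (a).
Iterating h gives infinitely many distinct ground terms: a, h(a), h(h(a)), ...
So the Herbrand universe is infinite.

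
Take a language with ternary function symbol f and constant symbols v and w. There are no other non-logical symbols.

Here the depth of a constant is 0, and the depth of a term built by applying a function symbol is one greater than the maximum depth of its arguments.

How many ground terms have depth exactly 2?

992

If N_k denotes the number of depth-≤k ground terms, the 2 constants give N_0 = 2, and each function symbol of arity r contributes N_{k-1}^r new terms at level k: N_k = 2 + N_{k-1}^3.
N_0 = 2
N_1 = 2 + 2^3 = 10
N_2 = 2 + 10^3 = 1002
Terms of depth exactly 2: N_2 − N_1 = 1002 − 10 = 992.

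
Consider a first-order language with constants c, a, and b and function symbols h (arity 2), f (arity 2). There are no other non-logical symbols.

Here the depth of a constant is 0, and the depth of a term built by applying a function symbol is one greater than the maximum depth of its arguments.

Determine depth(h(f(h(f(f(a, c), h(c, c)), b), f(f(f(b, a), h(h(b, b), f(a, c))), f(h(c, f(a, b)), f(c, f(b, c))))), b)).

depth(f(a, c)) = 1 + max(0, 0) = 1
depth(h(c, c)) = 1 + max(0, 0) = 1
depth(f(f(a, c), h(c, c))) = 1 + max(1, 1) = 2
depth(h(f(f(a, c), h(c, c)), b)) = 1 + max(2, 0) = 3
depth(f(b, a)) = 1 + max(0, 0) = 1
depth(h(b, b)) = 1 + max(0, 0) = 1
depth(h(h(b, b), f(a, c))) = 1 + max(1, 1) = 2
depth(f(f(b, a), h(h(b, b), f(a, c)))) = 1 + max(1, 2) = 3
depth(f(a, b)) = 1 + max(0, 0) = 1
depth(h(c, f(a, b))) = 1 + max(0, 1) = 2
depth(f(b, c)) = 1 + max(0, 0) = 1
depth(f(c, f(b, c))) = 1 + max(0, 1) = 2
depth(f(h(c, f(a, b)), f(c, f(b, c)))) = 1 + max(2, 2) = 3
depth(f(f(f(b, a), h(h(b, b), f(a, c))), f(h(c, f(a, b)), f(c, f(b, c))))) = 1 + max(3, 3) = 4
depth(f(h(f(f(a, c), h(c, c)), b), f(f(f(b, a), h(h(b, b), f(a, c))), f(h(c, f(a, b)), f(c, f(b, c)))))) = 1 + max(3, 4) = 5
depth(h(f(h(f(f(a, c), h(c, c)), b), f(f(f(b, a), h(h(b, b), f(a, c))), f(h(c, f(a, b)), f(c, f(b, c))))), b)) = 1 + max(5, 0) = 6

6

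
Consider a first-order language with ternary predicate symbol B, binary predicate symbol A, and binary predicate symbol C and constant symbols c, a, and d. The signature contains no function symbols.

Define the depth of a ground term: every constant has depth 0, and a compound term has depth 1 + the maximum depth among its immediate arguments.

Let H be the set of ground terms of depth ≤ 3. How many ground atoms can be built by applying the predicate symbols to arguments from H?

45

First count ground terms of depth ≤ 3.
With no function symbols every ground term is a constant, so there are exactly 3 ground terms at every depth bound.
N_0 = 3
N_1 = 3
N_2 = 3
N_3 = 3
So |H| = 3.
Ground atoms are formed by filling each argument slot of a predicate with a term from H, so an r-ary predicate gives |H|^r atoms:
  B: 3^3 = 27;  A: 3^2 = 9;  C: 3^2 = 9
Total ground atoms: 27 + 9 + 9 = 45.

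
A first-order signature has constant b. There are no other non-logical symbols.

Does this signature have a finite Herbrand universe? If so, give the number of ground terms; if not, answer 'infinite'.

1

There are no function symbols, so the only ground term is the single constant.
The Herbrand universe is {b}, finite with 1 element.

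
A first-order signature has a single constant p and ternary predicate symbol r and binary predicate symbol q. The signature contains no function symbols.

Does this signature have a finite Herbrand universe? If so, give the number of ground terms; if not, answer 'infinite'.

There are no function symbols, so the only ground term is the single constant.
The Herbrand universe is {p}, finite with 1 element.

1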